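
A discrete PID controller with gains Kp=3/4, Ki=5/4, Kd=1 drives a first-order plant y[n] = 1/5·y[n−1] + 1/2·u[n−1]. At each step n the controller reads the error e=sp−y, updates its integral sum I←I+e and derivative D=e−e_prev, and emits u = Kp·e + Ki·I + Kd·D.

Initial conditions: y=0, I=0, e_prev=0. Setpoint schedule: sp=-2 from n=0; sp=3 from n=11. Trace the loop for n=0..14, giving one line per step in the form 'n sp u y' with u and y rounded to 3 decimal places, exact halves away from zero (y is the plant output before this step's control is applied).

(exact arithmetic carried between steps; '≈' marks a value shown rounded to 6 d.p. or computed from one; I and e_prev carry over from the previous line; the table rounds u and y to 3 d.p., halves away from zero)
n=0: y=0, sp=-2, e=sp−y=-2; I=-2, D=e−e_prev=-2; u=3/4·(-2)+5/4·(-2)+1·(-2)=-6; next y=1/5·0+1/2·(-6)=-3
n=1: y=-3, sp=-2, e=sp−y=1; I=-1, D=e−e_prev=3; u=3/4·1+5/4·(-1)+1·3=2.5; next y=1/5·(-3)+1/2·2.5=0.65
n=2: y=0.65, sp=-2, e=sp−y=-2.65; I=-3.65, D=e−e_prev=-3.65; u=3/4·(-2.65)+5/4·(-3.65)+1·(-3.65)=-10.2; next y=1/5·0.65+1/2·(-10.2)=-4.97
n=3: y=-4.97, sp=-2, e=sp−y=2.97; I=-0.68, D=e−e_prev=5.62; u=3/4·2.97+5/4·(-0.68)+1·5.62=6.9975; next y=1/5·(-4.97)+1/2·6.9975=2.50475
n=4: y=2.50475, sp=-2, e=sp−y=-4.50475; I=-5.18475, D=e−e_prev=-7.47475; u=3/4·(-4.50475)+5/4·(-5.18475)+1·(-7.47475)=-17.33425; next y=1/5·2.50475+1/2·(-17.33425)=-8.166175
n=5: y=-8.166175, sp=-2, e=sp−y=6.166175; I=0.981425, D=e−e_prev=10.670925; u=3/4·6.166175+5/4·0.981425+1·10.670925≈16.522338; next y=1/5·(-8.166175)+1/2·16.522338≈6.627934
n=6: y≈6.627934, sp=-2, e=sp−y≈-8.627934; I≈-7.646509, D=e−e_prev≈-14.794109; u=3/4·(-8.627934)+5/4·(-7.646509)+1·(-14.794109)≈-30.823195; next y=1/5·6.627934+1/2·(-30.823195)≈-14.086011
n=7: y≈-14.086011, sp=-2, e=sp−y≈12.086011; I≈4.439502, D=e−e_prev≈20.713945; u=3/4·12.086011+5/4·4.439502+1·20.713945≈35.327830; next y=1/5·(-14.086011)+1/2·35.327830≈14.846713
n=8: y≈14.846713, sp=-2, e=sp−y≈-16.846713; I≈-12.407211, D=e−e_prev≈-28.932724; u=3/4·(-16.846713)+5/4·(-12.407211)+1·(-28.932724)≈-57.076772; next y=1/5·14.846713+1/2·(-57.076772)≈-25.569043
n=9: y≈-25.569043, sp=-2, e=sp−y≈23.569043; I≈11.161832, D=e−e_prev≈40.415756; u=3/4·23.569043+5/4·11.161832+1·40.415756≈72.044829; next y=1/5·(-25.569043)+1/2·72.044829≈30.908606
n=10: y≈30.908606, sp=-2, e=sp−y≈-32.908606; I≈-21.746774, D=e−e_prev≈-56.477649; u=3/4·(-32.908606)+5/4·(-21.746774)+1·(-56.477649)≈-108.342571; next y=1/5·30.908606+1/2·(-108.342571)≈-47.989564
n=11: y≈-47.989564, sp=3, e=sp−y≈50.989564; I≈29.242791, D=e−e_prev≈83.898170; u=3/4·50.989564+5/4·29.242791+1·83.898170≈158.693832; next y=1/5·(-47.989564)+1/2·158.693832≈69.749003
n=12: y≈69.749003, sp=3, e=sp−y≈-66.749003; I≈-37.506212, D=e−e_prev≈-117.738567; u=3/4·(-66.749003)+5/4·(-37.506212)+1·(-117.738567)≈-214.683085; next y=1/5·69.749003+1/2·(-214.683085)≈-93.391742
n=13: y≈-93.391742, sp=3, e=sp−y≈96.391742; I≈58.885530, D=e−e_prev≈163.140745; u=3/4·96.391742+5/4·58.885530+1·163.140745≈309.041463; next y=1/5·(-93.391742)+1/2·309.041463≈135.842383
n=14: y≈135.842383, sp=3, e=sp−y≈-132.842383; I≈-73.956854, D=e−e_prev≈-229.234125; u=3/4·(-132.842383)+5/4·(-73.956854)+1·(-229.234125)≈-421.311980; next y=1/5·135.842383+1/2·(-421.311980)≈-183.487513

0 -2 -6.000 0.000
1 -2 2.500 -3.000
2 -2 -10.200 0.650
3 -2 6.998 -4.970
4 -2 -17.334 2.505
5 -2 16.522 -8.166
6 -2 -30.823 6.628
7 -2 35.328 -14.086
8 -2 -57.077 14.847
9 -2 72.045 -25.569
10 -2 -108.343 30.909
11 3 158.694 -47.990
12 3 -214.683 69.749
13 3 309.041 -93.392
14 3 -421.312 135.842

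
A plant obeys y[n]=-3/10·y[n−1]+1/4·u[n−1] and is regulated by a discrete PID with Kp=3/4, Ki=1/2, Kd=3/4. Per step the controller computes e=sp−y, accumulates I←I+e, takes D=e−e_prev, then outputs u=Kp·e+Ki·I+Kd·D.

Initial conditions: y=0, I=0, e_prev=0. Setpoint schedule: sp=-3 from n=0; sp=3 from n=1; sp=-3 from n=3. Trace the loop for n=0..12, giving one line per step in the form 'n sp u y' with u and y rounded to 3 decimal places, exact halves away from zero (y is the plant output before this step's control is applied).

(exact arithmetic carried between steps; '≈' marks a value shown rounded to 6 d.p. or computed from one; I and e_prev carry over from the previous line; the table rounds u and y to 3 d.p., halves away from zero)
n=0: y=0, sp=-3, e=sp−y=-3; I=-3, D=e−e_prev=-3; u=3/4·(-3)+1/2·(-3)+3/4·(-3)=-6; next y=-3/10·0+1/4·(-6)=-1.5
n=1: y=-1.5, sp=3, e=sp−y=4.5; I=1.5, D=e−e_prev=7.5; u=3/4·4.5+1/2·1.5+3/4·7.5=9.75; next y=-3/10·(-1.5)+1/4·9.75=2.8875
n=2: y=2.8875, sp=3, e=sp−y=0.1125; I=1.6125, D=e−e_prev=-4.3875; u=3/4·0.1125+1/2·1.6125+3/4·(-4.3875)=-2.4; next y=-3/10·2.8875+1/4·(-2.4)=-1.46625
n=3: y=-1.46625, sp=-3, e=sp−y=-1.53375; I=0.07875, D=e−e_prev=-1.64625; u=3/4·(-1.53375)+1/2·0.07875+3/4·(-1.64625)=-2.345625; next y=-3/10·(-1.46625)+1/4·(-2.345625)≈-0.146531
n=4: y≈-0.146531, sp=-3, e=sp−y≈-2.853469; I≈-2.774719, D=e−e_prev≈-1.319719; u=3/4·(-2.853469)+1/2·(-2.774719)+3/4·(-1.319719)≈-4.51725; next y=-3/10·(-0.146531)+1/4·(-4.51725)≈-1.085353
n=5: y≈-1.085353, sp=-3, e=sp−y≈-1.914647; I≈-4.689366, D=e−e_prev≈0.938822; u=3/4·(-1.914647)+1/2·(-4.689366)+3/4·0.938822≈-3.076552; next y=-3/10·(-1.085353)+1/4·(-3.076552)≈-0.443532
n=6: y≈-0.443532, sp=-3, e=sp−y≈-2.556468; I≈-7.245834, D=e−e_prev≈-0.641821; u=3/4·(-2.556468)+1/2·(-7.245834)+3/4·(-0.641821)≈-6.021634; next y=-3/10·(-0.443532)+1/4·(-6.021634)≈-1.372349
n=7: y≈-1.372349, sp=-3, e=sp−y≈-1.627651; I≈-8.873485, D=e−e_prev≈0.928817; u=3/4·(-1.627651)+1/2·(-8.873485)+3/4·0.928817≈-4.960868; next y=-3/10·(-1.372349)+1/4·(-4.960868)≈-0.828512
n=8: y≈-0.828512, sp=-3, e=sp−y≈-2.171488; I≈-11.044972, D=e−e_prev≈-0.543836; u=3/4·(-2.171488)+1/2·(-11.044972)+3/4·(-0.543836)≈-7.558979; next y=-3/10·(-0.828512)+1/4·(-7.558979)≈-1.641191
n=9: y≈-1.641191, sp=-3, e=sp−y≈-1.358809; I≈-12.403781, D=e−e_prev≈0.812679; u=3/4·(-1.358809)+1/2·(-12.403781)+3/4·0.812679≈-6.611488; next y=-3/10·(-1.641191)+1/4·(-6.611488)≈-1.160515
n=10: y≈-1.160515, sp=-3, e=sp−y≈-1.839485; I≈-14.243267, D=e−e_prev≈-0.480676; u=3/4·(-1.839485)+1/2·(-14.243267)+3/4·(-0.480676)≈-8.861755; next y=-3/10·(-1.160515)+1/4·(-8.861755)≈-1.867284
n=11: y≈-1.867284, sp=-3, e=sp−y≈-1.132716; I≈-15.375982, D=e−e_prev≈0.706769; u=3/4·(-1.132716)+1/2·(-15.375982)+3/4·0.706769≈-8.007451; next y=-3/10·(-1.867284)+1/4·(-8.007451)≈-1.441677
n=12: y≈-1.441677, sp=-3, e=sp−y≈-1.558323; I≈-16.934305, D=e−e_prev≈-0.425607; u=3/4·(-1.558323)+1/2·(-16.934305)+3/4·(-0.425607)≈-9.955099; next y=-3/10·(-1.441677)+1/4·(-9.955099)≈-2.056272

0 -3 -6.000 0.000
1 3 9.750 -1.500
2 3 -2.400 2.888
3 -3 -2.346 -1.466
4 -3 -4.517 -0.147
5 -3 -3.077 -1.085
6 -3 -6.022 -0.444
7 -3 -4.961 -1.372
8 -3 -7.559 -0.829
9 -3 -6.611 -1.641
10 -3 -8.862 -1.161
11 -3 -8.007 -1.867
12 -3 -9.955 -1.442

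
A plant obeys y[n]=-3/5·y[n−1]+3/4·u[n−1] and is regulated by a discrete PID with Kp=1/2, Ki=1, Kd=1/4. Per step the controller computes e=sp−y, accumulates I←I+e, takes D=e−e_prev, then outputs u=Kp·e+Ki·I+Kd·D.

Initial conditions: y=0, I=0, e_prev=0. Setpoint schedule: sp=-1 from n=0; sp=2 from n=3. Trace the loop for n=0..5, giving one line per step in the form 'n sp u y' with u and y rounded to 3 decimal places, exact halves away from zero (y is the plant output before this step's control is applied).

0 -1 -1.750 0.000
1 -1 -0.203 -1.313
2 -1 -3.627 0.635
3 2 7.014 -3.101
4 2 -7.459 7.121
5 2 19.704 -9.867

(exact arithmetic carried between steps; '≈' marks a value shown rounded to 6 d.p. or computed from one; I and e_prev carry over from the previous line; the table rounds u and y to 3 d.p., halves away from zero)
n=0: y=0, sp=-1, e=sp−y=-1; I=-1, D=e−e_prev=-1; u=1/2·(-1)+1·(-1)+1/4·(-1)=-1.75; next y=-3/5·0+3/4·(-1.75)=-1.3125
n=1: y=-1.3125, sp=-1, e=sp−y=0.3125; I=-0.6875, D=e−e_prev=1.3125; u=1/2·0.3125+1·(-0.6875)+1/4·1.3125=-0.203125; next y=-3/5·(-1.3125)+3/4·(-0.203125)≈0.635156
n=2: y≈0.635156, sp=-1, e=sp−y≈-1.635156; I≈-2.322656, D=e−e_prev≈-1.947656; u=1/2·(-1.635156)+1·(-2.322656)+1/4·(-1.947656)≈-3.627148; next y=-3/5·0.635156+3/4·(-3.627148)≈-3.101455
n=3: y≈-3.101455, sp=2, e=sp−y≈5.101455; I≈2.778799, D=e−e_prev≈6.736611; u=1/2·5.101455+1·2.778799+1/4·6.736611≈7.013679; next y=-3/5·(-3.101455)+3/4·7.013679≈7.121132
n=4: y≈7.121132, sp=2, e=sp−y≈-5.121132; I≈-2.342334, D=e−e_prev≈-10.222588; u=1/2·(-5.121132)+1·(-2.342334)+1/4·(-10.222588)≈-7.458547; next y=-3/5·7.121132+3/4·(-7.458547)≈-9.866590
n=5: y≈-9.866590, sp=2, e=sp−y≈11.866590; I≈9.524256, D=e−e_prev≈16.987722; u=1/2·11.866590+1·9.524256+1/4·16.987722≈19.704481; next y=-3/5·(-9.866590)+3/4·19.704481≈20.698315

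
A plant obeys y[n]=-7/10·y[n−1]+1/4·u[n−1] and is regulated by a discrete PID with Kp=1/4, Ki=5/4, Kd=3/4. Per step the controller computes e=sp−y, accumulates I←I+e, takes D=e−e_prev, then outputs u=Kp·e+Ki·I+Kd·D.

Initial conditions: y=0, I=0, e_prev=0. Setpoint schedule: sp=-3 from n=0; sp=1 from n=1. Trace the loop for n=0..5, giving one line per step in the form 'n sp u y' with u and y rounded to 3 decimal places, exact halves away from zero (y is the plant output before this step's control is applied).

(exact arithmetic carried between steps; '≈' marks a value shown rounded to 6 d.p. or computed from one; I and e_prev carry over from the previous line; the table rounds u and y to 3 d.p., halves away from zero)
n=0: y=0, sp=-3, e=sp−y=-3; I=-3, D=e−e_prev=-3; u=1/4·(-3)+5/4·(-3)+3/4·(-3)=-6.75; next y=-7/10·0+1/4·(-6.75)=-1.6875
n=1: y=-1.6875, sp=1, e=sp−y=2.6875; I=-0.3125, D=e−e_prev=5.6875; u=1/4·2.6875+5/4·(-0.3125)+3/4·5.6875=4.546875; next y=-7/10·(-1.6875)+1/4·4.546875≈2.317969
n=2: y≈2.317969, sp=1, e=sp−y≈-1.317969; I≈-1.630469, D=e−e_prev≈-4.005469; u=1/4·(-1.317969)+5/4·(-1.630469)+3/4·(-4.005469)≈-5.371680; next y=-7/10·2.317969+1/4·(-5.371680)≈-2.965498
n=3: y≈-2.965498, sp=1, e=sp−y≈3.965498; I≈2.335029, D=e−e_prev≈5.283467; u=1/4·3.965498+5/4·2.335029+3/4·5.283467≈7.872761; next y=-7/10·(-2.965498)+1/4·7.872761≈4.044039
n=4: y≈4.044039, sp=1, e=sp−y≈-3.044039; I≈-0.709010, D=e−e_prev≈-7.009537; u=1/4·(-3.044039)+5/4·(-0.709010)+3/4·(-7.009537)≈-6.904425; next y=-7/10·4.044039+1/4·(-6.904425)≈-4.556933
n=5: y≈-4.556933, sp=1, e=sp−y≈5.556933; I≈4.847924, D=e−e_prev≈8.600972; u=1/4·5.556933+5/4·4.847924+3/4·8.600972≈13.899867; next y=-7/10·(-4.556933)+1/4·13.899867≈6.664820

0 -3 -6.750 0.000
1 1 4.547 -1.688
2 1 -5.372 2.318
3 1 7.873 -2.965
4 1 -6.904 4.044
5 1 13.900 -4.557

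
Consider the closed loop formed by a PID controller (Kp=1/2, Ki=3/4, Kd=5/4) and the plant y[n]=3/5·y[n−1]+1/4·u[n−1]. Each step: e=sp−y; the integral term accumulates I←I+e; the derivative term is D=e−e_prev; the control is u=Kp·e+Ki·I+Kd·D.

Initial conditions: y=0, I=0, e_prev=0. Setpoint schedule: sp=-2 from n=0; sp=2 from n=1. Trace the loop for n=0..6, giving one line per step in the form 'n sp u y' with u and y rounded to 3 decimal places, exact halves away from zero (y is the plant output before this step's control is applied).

0 -2 -5.000 0.000
1 2 9.125 -1.250
2 2 -1.953 1.531
3 2 4.627 0.430
4 2 1.967 1.415
5 2 3.822 1.341
6 2 3.176 1.760

(exact arithmetic carried between steps; '≈' marks a value shown rounded to 6 d.p. or computed from one; I and e_prev carry over from the previous line; the table rounds u and y to 3 d.p., halves away from zero)
n=0: y=0, sp=-2, e=sp−y=-2; I=-2, D=e−e_prev=-2; u=1/2·(-2)+3/4·(-2)+5/4·(-2)=-5; next y=3/5·0+1/4·(-5)=-1.25
n=1: y=-1.25, sp=2, e=sp−y=3.25; I=1.25, D=e−e_prev=5.25; u=1/2·3.25+3/4·1.25+5/4·5.25=9.125; next y=3/5·(-1.25)+1/4·9.125=1.53125
n=2: y=1.53125, sp=2, e=sp−y=0.46875; I=1.71875, D=e−e_prev=-2.78125; u=1/2·0.46875+3/4·1.71875+5/4·(-2.78125)=-1.953125; next y=3/5·1.53125+1/4·(-1.953125)≈0.430469
n=3: y≈0.430469, sp=2, e=sp−y≈1.569531; I≈3.288281, D=e−e_prev≈1.100781; u=1/2·1.569531+3/4·3.288281+5/4·1.100781≈4.626953; next y=3/5·0.430469+1/4·4.626953≈1.415020
n=4: y≈1.415020, sp=2, e=sp−y≈0.584980; I≈3.873262, D=e−e_prev≈-0.984551; u=1/2·0.584980+3/4·3.873262+5/4·(-0.984551)≈1.966748; next y=3/5·1.415020+1/4·1.966748≈1.340699
n=5: y≈1.340699, sp=2, e=sp−y≈0.659301; I≈4.532563, D=e−e_prev≈0.074321; u=1/2·0.659301+3/4·4.532563+5/4·0.074321≈3.821974; next y=3/5·1.340699+1/4·3.821974≈1.759913
n=6: y≈1.759913, sp=2, e=sp−y≈0.240087; I≈4.772650, D=e−e_prev≈-0.419214; u=1/2·0.240087+3/4·4.772650+5/4·(-0.419214)≈3.175514; next y=3/5·1.759913+1/4·3.175514≈1.849826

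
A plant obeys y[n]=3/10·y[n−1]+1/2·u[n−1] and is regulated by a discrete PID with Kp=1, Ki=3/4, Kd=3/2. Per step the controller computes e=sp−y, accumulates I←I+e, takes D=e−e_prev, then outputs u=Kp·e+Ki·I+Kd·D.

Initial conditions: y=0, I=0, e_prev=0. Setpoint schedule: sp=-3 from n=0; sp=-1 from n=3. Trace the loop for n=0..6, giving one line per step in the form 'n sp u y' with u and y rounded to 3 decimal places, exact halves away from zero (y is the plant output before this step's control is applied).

0 -3 -9.750 0.000
1 -3 8.344 -4.875
2 -3 -22.212 2.709
3 -1 33.641 -10.293
4 -1 -59.976 13.732
5 -1 93.715 -25.868
6 -1 -158.172 39.097

(exact arithmetic carried between steps; '≈' marks a value shown rounded to 6 d.p. or computed from one; I and e_prev carry over from the previous line; the table rounds u and y to 3 d.p., halves away from zero)
n=0: y=0, sp=-3, e=sp−y=-3; I=-3, D=e−e_prev=-3; u=1·(-3)+3/4·(-3)+3/2·(-3)=-9.75; next y=3/10·0+1/2·(-9.75)=-4.875
n=1: y=-4.875, sp=-3, e=sp−y=1.875; I=-1.125, D=e−e_prev=4.875; u=1·1.875+3/4·(-1.125)+3/2·4.875=8.34375; next y=3/10·(-4.875)+1/2·8.34375=2.709375
n=2: y=2.709375, sp=-3, e=sp−y=-5.709375; I=-6.834375, D=e−e_prev=-7.584375; u=1·(-5.709375)+3/4·(-6.834375)+3/2·(-7.584375)≈-22.211719; next y=3/10·2.709375+1/2·(-22.211719)≈-10.293047
n=3: y≈-10.293047, sp=-1, e=sp−y≈9.293047; I≈2.458672, D=e−e_prev≈15.002422; u=1·9.293047+3/4·2.458672+3/2·15.002422≈33.640684; next y=3/10·(-10.293047)+1/2·33.640684≈13.732428
n=4: y≈13.732428, sp=-1, e=sp−y≈-14.732428; I≈-12.273756, D=e−e_prev≈-24.025475; u=1·(-14.732428)+3/4·(-12.273756)+3/2·(-24.025475)≈-59.975957; next y=3/10·13.732428+1/2·(-59.975957)≈-25.868250
n=5: y≈-25.868250, sp=-1, e=sp−y≈24.868250; I≈12.594494, D=e−e_prev≈39.600678; u=1·24.868250+3/4·12.594494+3/2·39.600678≈93.715137; next y=3/10·(-25.868250)+1/2·93.715137≈39.097094
n=6: y≈39.097094, sp=-1, e=sp−y≈-40.097094; I≈-27.502599, D=e−e_prev≈-64.965343; u=1·(-40.097094)+3/4·(-27.502599)+3/2·(-64.965343)≈-158.172058; next y=3/10·39.097094+1/2·(-158.172058)≈-67.356901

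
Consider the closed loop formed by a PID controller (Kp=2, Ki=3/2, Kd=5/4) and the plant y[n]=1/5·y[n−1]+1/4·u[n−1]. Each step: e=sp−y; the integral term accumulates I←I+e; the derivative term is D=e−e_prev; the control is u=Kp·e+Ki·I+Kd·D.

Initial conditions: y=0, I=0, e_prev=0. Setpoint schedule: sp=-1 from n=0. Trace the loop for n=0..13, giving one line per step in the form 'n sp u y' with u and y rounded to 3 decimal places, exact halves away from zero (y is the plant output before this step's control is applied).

0 -1 -4.750 0.000
1 -1 0.641 -1.188
2 -1 -5.836 -0.077
3 -1 0.804 -1.474
4 -1 -6.788 -0.094
5 -1 1.283 -1.716
6 -1 -7.714 -0.023
7 -1 2.011 -1.933
8 -1 -8.711 0.116
9 -1 2.962 -2.155
10 -1 -9.850 0.310
11 -1 4.139 -2.400
12 -1 -11.185 0.555
13 -1 5.567 -2.685

(exact arithmetic carried between steps; '≈' marks a value shown rounded to 6 d.p. or computed from one; I and e_prev carry over from the previous line; the table rounds u and y to 3 d.p., halves away from zero)
n=0: y=0, sp=-1, e=sp−y=-1; I=-1, D=e−e_prev=-1; u=2·(-1)+3/2·(-1)+5/4·(-1)=-4.75; next y=1/5·0+1/4·(-4.75)=-1.1875
n=1: y=-1.1875, sp=-1, e=sp−y=0.1875; I=-0.8125, D=e−e_prev=1.1875; u=2·0.1875+3/2·(-0.8125)+5/4·1.1875=0.640625; next y=1/5·(-1.1875)+1/4·0.640625≈-0.077344
n=2: y≈-0.077344, sp=-1, e=sp−y≈-0.922656; I≈-1.735156, D=e−e_prev≈-1.110156; u=2·(-0.922656)+3/2·(-1.735156)+5/4·(-1.110156)≈-5.835742; next y=1/5·(-0.077344)+1/4·(-5.835742)≈-1.474404
n=3: y≈-1.474404, sp=-1, e=sp−y≈0.474404; I≈-1.260752, D=e−e_prev≈1.397061; u=2·0.474404+3/2·(-1.260752)+5/4·1.397061≈0.804006; next y=1/5·(-1.474404)+1/4·0.804006≈-0.093879
n=4: y≈-0.093879, sp=-1, e=sp−y≈-0.906121; I≈-2.166873, D=e−e_prev≈-1.380525; u=2·(-0.906121)+3/2·(-2.166873)+5/4·(-1.380525)≈-6.788207; next y=1/5·(-0.093879)+1/4·(-6.788207)≈-1.715828
n=5: y≈-1.715828, sp=-1, e=sp−y≈0.715828; I≈-1.451045, D=e−e_prev≈1.621948; u=2·0.715828+3/2·(-1.451045)+5/4·1.621948≈1.282523; next y=1/5·(-1.715828)+1/4·1.282523≈-0.022535
n=6: y≈-0.022535, sp=-1, e=sp−y≈-0.977465; I≈-2.428510, D=e−e_prev≈-1.693293; u=2·(-0.977465)+3/2·(-2.428510)+5/4·(-1.693293)≈-7.714312; next y=1/5·(-0.022535)+1/4·(-7.714312)≈-1.933085
n=7: y≈-1.933085, sp=-1, e=sp−y≈0.933085; I≈-1.495425, D=e−e_prev≈1.910550; u=2·0.933085+3/2·(-1.495425)+5/4·1.910550≈2.011219; next y=1/5·(-1.933085)+1/4·2.011219≈0.116188
n=8: y≈0.116188, sp=-1, e=sp−y≈-1.116188; I≈-2.611613, D=e−e_prev≈-2.049273; u=2·(-1.116188)+3/2·(-2.611613)+5/4·(-2.049273)≈-8.711386; next y=1/5·0.116188+1/4·(-8.711386)≈-2.154609
n=9: y≈-2.154609, sp=-1, e=sp−y≈1.154609; I≈-1.457004, D=e−e_prev≈2.270797; u=2·1.154609+3/2·(-1.457004)+5/4·2.270797≈2.962208; next y=1/5·(-2.154609)+1/4·2.962208≈0.309630
n=10: y≈0.309630, sp=-1, e=sp−y≈-1.309630; I≈-2.766634, D=e−e_prev≈-2.464239; u=2·(-1.309630)+3/2·(-2.766634)+5/4·(-2.464239)≈-9.849511; next y=1/5·0.309630+1/4·(-9.849511)≈-2.400452
n=11: y≈-2.400452, sp=-1, e=sp−y≈1.400452; I≈-1.366183, D=e−e_prev≈2.710082; u=2·1.400452+3/2·(-1.366183)+5/4·2.710082≈4.139232; next y=1/5·(-2.400452)+1/4·4.139232≈0.554718
n=12: y≈0.554718, sp=-1, e=sp−y≈-1.554718; I≈-2.920900, D=e−e_prev≈-2.955169; u=2·(-1.554718)+3/2·(-2.920900)+5/4·(-2.955169)≈-11.184747; next y=1/5·0.554718+1/4·(-11.184747)≈-2.685243
n=13: y≈-2.685243, sp=-1, e=sp−y≈1.685243; I≈-1.235657, D=e−e_prev≈3.239961; u=2·1.685243+3/2·(-1.235657)+5/4·3.239961≈5.566952; next y=1/5·(-2.685243)+1/4·5.566952≈0.854689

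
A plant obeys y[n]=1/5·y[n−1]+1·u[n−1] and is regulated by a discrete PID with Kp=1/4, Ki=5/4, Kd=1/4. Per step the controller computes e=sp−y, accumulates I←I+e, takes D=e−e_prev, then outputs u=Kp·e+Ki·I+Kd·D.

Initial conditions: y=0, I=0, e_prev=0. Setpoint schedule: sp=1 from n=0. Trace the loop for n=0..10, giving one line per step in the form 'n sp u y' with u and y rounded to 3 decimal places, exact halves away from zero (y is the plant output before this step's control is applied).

(exact arithmetic carried between steps; '≈' marks a value shown rounded to 6 d.p. or computed from one; I and e_prev carry over from the previous line; the table rounds u and y to 3 d.p., halves away from zero)
n=0: y=0, sp=1, e=sp−y=1; I=1, D=e−e_prev=1; u=1/4·1+5/4·1+1/4·1=1.75; next y=1/5·0+1·1.75=1.75
n=1: y=1.75, sp=1, e=sp−y=-0.75; I=0.25, D=e−e_prev=-1.75; u=1/4·(-0.75)+5/4·0.25+1/4·(-1.75)=-0.3125; next y=1/5·1.75+1·(-0.3125)=0.0375
n=2: y=0.0375, sp=1, e=sp−y=0.9625; I=1.2125, D=e−e_prev=1.7125; u=1/4·0.9625+5/4·1.2125+1/4·1.7125=2.184375; next y=1/5·0.0375+1·2.184375=2.191875
n=3: y=2.191875, sp=1, e=sp−y=-1.191875; I=0.020625, D=e−e_prev=-2.154375; u=1/4·(-1.191875)+5/4·0.020625+1/4·(-2.154375)≈-0.810781; next y=1/5·2.191875+1·(-0.810781)≈-0.372406
n=4: y≈-0.372406, sp=1, e=sp−y≈1.372406; I≈1.393031, D=e−e_prev≈2.564281; u=1/4·1.372406+5/4·1.393031+1/4·2.564281≈2.725461; next y=1/5·(-0.372406)+1·2.725461≈2.650980
n=5: y≈2.650980, sp=1, e=sp−y≈-1.650980; I≈-0.257948, D=e−e_prev≈-3.023386; u=1/4·(-1.650980)+5/4·(-0.257948)+1/4·(-3.023386)≈-1.491027; next y=1/5·2.650980+1·(-1.491027)≈-0.960831
n=6: y≈-0.960831, sp=1, e=sp−y≈1.960831; I≈1.702883, D=e−e_prev≈3.611811; u=1/4·1.960831+5/4·1.702883+1/4·3.611811≈3.521764; next y=1/5·(-0.960831)+1·3.521764≈3.329597
n=7: y≈3.329597, sp=1, e=sp−y≈-2.329597; I≈-0.626715, D=e−e_prev≈-4.290428; u=1/4·(-2.329597)+5/4·(-0.626715)+1/4·(-4.290428)≈-2.438400; next y=1/5·3.329597+1·(-2.438400)≈-1.772481
n=8: y≈-1.772481, sp=1, e=sp−y≈2.772481; I≈2.145766, D=e−e_prev≈5.102078; u=1/4·2.772481+5/4·2.145766+1/4·5.102078≈4.650847; next y=1/5·(-1.772481)+1·4.650847≈4.296351
n=9: y≈4.296351, sp=1, e=sp−y≈-3.296351; I≈-1.150585, D=e−e_prev≈-6.068831; u=1/4·(-3.296351)+5/4·(-1.150585)+1/4·(-6.068831)≈-3.779527; next y=1/5·4.296351+1·(-3.779527)≈-2.920257
n=10: y≈-2.920257, sp=1, e=sp−y≈3.920257; I≈2.769672, D=e−e_prev≈7.216607; u=1/4·3.920257+5/4·2.769672+1/4·7.216607≈6.246305; next y=1/5·(-2.920257)+1·6.246305≈5.662254

0 1 1.750 0.000
1 1 -0.313 1.750
2 1 2.184 0.038
3 1 -0.811 2.192
4 1 2.725 -0.372
5 1 -1.491 2.651
6 1 3.522 -0.961
7 1 -2.438 3.330
8 1 4.651 -1.772
9 1 -3.780 4.296
10 1 6.246 -2.920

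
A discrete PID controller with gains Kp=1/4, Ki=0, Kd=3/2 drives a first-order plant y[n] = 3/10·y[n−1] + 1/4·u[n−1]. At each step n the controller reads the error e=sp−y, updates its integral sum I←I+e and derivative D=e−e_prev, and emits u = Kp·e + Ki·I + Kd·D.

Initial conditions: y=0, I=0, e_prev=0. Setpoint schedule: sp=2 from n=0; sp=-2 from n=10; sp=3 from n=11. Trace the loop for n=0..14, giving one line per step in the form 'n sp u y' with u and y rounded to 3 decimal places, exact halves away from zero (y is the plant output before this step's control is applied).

(exact arithmetic carried between steps; '≈' marks a value shown rounded to 6 d.p. or computed from one; I and e_prev carry over from the previous line; the table rounds u and y to 3 d.p., halves away from zero)
n=0: y=0, sp=2, e=sp−y=2; I=2, D=e−e_prev=2; u=1/4·2+0·2+3/2·2=3.5; next y=3/10·0+1/4·3.5=0.875
n=1: y=0.875, sp=2, e=sp−y=1.125; I=3.125, D=e−e_prev=-0.875; u=1/4·1.125+0·3.125+3/2·(-0.875)=-1.03125; next y=3/10·0.875+1/4·(-1.03125)≈0.004688
n=2: y≈0.004688, sp=2, e=sp−y≈1.995313; I≈5.120313, D=e−e_prev≈0.870313; u=1/4·1.995313+0·5.120313+3/2·0.870313≈1.804297; next y=3/10·0.004688+1/4·1.804297≈0.452480
n=3: y≈0.452480, sp=2, e=sp−y≈1.547520; I≈6.667832, D=e−e_prev≈-0.447793; u=1/4·1.547520+0·6.667832+3/2·(-0.447793)≈-0.284810; next y=3/10·0.452480+1/4·(-0.284810)≈0.064542
n=4: y≈0.064542, sp=2, e=sp−y≈1.935458; I≈8.603290, D=e−e_prev≈0.387939; u=1/4·1.935458+0·8.603290+3/2·0.387939≈1.065773; next y=3/10·0.064542+1/4·1.065773≈0.285806
n=5: y≈0.285806, sp=2, e=sp−y≈1.714194; I≈10.317485, D=e−e_prev≈-0.221264; u=1/4·1.714194+0·10.317485+3/2·(-0.221264)≈0.096653; next y=3/10·0.285806+1/4·0.096653≈0.109905
n=6: y≈0.109905, sp=2, e=sp−y≈1.890095; I≈12.207580, D=e−e_prev≈0.175901; u=1/4·1.890095+0·12.207580+3/2·0.175901≈0.736375; next y=3/10·0.109905+1/4·0.736375≈0.217065
n=7: y≈0.217065, sp=2, e=sp−y≈1.782935; I≈13.990515, D=e−e_prev≈-0.107160; u=1/4·1.782935+0·13.990515+3/2·(-0.107160)≈0.284993; next y=3/10·0.217065+1/4·0.284993≈0.136368
n=8: y≈0.136368, sp=2, e=sp−y≈1.863632; I≈15.854147, D=e−e_prev≈0.080697; u=1/4·1.863632+0·15.854147+3/2·0.080697≈0.586954; next y=3/10·0.136368+1/4·0.586954≈0.187649
n=9: y≈0.187649, sp=2, e=sp−y≈1.812351; I≈17.666498, D=e−e_prev≈-0.051281; u=1/4·1.812351+0·17.666498+3/2·(-0.051281)≈0.376166; next y=3/10·0.187649+1/4·0.376166≈0.150336
n=10: y≈0.150336, sp=-2, e=sp−y≈-2.150336; I≈15.516162, D=e−e_prev≈-3.962687; u=1/4·(-2.150336)+0·15.516162+3/2·(-3.962687)≈-6.481615; next y=3/10·0.150336+1/4·(-6.481615)≈-1.575303
n=11: y≈-1.575303, sp=3, e=sp−y≈4.575303; I≈20.091464, D=e−e_prev≈6.725639; u=1/4·4.575303+0·20.091464+3/2·6.725639≈11.232284; next y=3/10·(-1.575303)+1/4·11.232284≈2.335480
n=12: y≈2.335480, sp=3, e=sp−y≈0.664520; I≈20.755984, D=e−e_prev≈-3.910783; u=1/4·0.664520+0·20.755984+3/2·(-3.910783)≈-5.700045; next y=3/10·2.335480+1/4·(-5.700045)≈-0.724367
n=13: y≈-0.724367, sp=3, e=sp−y≈3.724367; I≈24.480351, D=e−e_prev≈3.059847; u=1/4·3.724367+0·24.480351+3/2·3.059847≈5.520863; next y=3/10·(-0.724367)+1/4·5.520863≈1.162906
n=14: y≈1.162906, sp=3, e=sp−y≈1.837094; I≈26.317446, D=e−e_prev≈-1.887273; u=1/4·1.837094+0·26.317446+3/2·(-1.887273)≈-2.371635; next y=3/10·1.162906+1/4·(-2.371635)≈-0.244037

0 2 3.500 0.000
1 2 -1.031 0.875
2 2 1.804 0.005
3 2 -0.285 0.452
4 2 1.066 0.065
5 2 0.097 0.286
6 2 0.736 0.110
7 2 0.285 0.217
8 2 0.587 0.136
9 2 0.376 0.188
10 -2 -6.482 0.150
11 3 11.232 -1.575
12 3 -5.700 2.335
13 3 5.521 -0.724
14 3 -2.372 1.163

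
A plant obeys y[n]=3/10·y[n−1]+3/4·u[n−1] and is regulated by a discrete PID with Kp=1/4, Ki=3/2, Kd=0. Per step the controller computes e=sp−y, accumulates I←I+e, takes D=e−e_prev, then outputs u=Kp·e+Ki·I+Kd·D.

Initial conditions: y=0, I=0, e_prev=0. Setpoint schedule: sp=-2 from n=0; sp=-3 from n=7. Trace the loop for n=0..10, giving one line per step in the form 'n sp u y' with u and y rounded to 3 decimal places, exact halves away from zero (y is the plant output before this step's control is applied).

(exact arithmetic carried between steps; '≈' marks a value shown rounded to 6 d.p. or computed from one; I and e_prev carry over from the previous line; the table rounds u and y to 3 d.p., halves away from zero)
n=0: y=0, sp=-2, e=sp−y=-2; I=-2, D=e−e_prev=-2; u=1/4·(-2)+3/2·(-2)+0·(-2)=-3.5; next y=3/10·0+3/4·(-3.5)=-2.625
n=1: y=-2.625, sp=-2, e=sp−y=0.625; I=-1.375, D=e−e_prev=2.625; u=1/4·0.625+3/2·(-1.375)+0·2.625=-1.90625; next y=3/10·(-2.625)+3/4·(-1.90625)≈-2.217188
n=2: y≈-2.217188, sp=-2, e=sp−y≈0.217188; I≈-1.157813, D=e−e_prev≈-0.407813; u=1/4·0.217188+3/2·(-1.157813)+0·(-0.407813)≈-1.682422; next y=3/10·(-2.217188)+3/4·(-1.682422)≈-1.926973
n=3: y≈-1.926973, sp=-2, e=sp−y≈-0.073027; I≈-1.230840, D=e−e_prev≈-0.290215; u=1/4·(-0.073027)+3/2·(-1.230840)+0·(-0.290215)≈-1.864517; next y=3/10·(-1.926973)+3/4·(-1.864517)≈-1.976479
n=4: y≈-1.976479, sp=-2, e=sp−y≈-0.023521; I≈-1.254361, D=e−e_prev≈0.049507; u=1/4·(-0.023521)+3/2·(-1.254361)+0·0.049507≈-1.887421; next y=3/10·(-1.976479)+3/4·(-1.887421)≈-2.008510
n=5: y≈-2.008510, sp=-2, e=sp−y≈0.008510; I≈-1.245851, D=e−e_prev≈0.032030; u=1/4·0.008510+3/2·(-1.245851)+0·0.032030≈-1.866649; next y=3/10·(-2.008510)+3/4·(-1.866649)≈-2.002540
n=6: y≈-2.002540, sp=-2, e=sp−y≈0.002540; I≈-1.243311, D=e−e_prev≈-0.005970; u=1/4·0.002540+3/2·(-1.243311)+0·(-0.005970)≈-1.864332; next y=3/10·(-2.002540)+3/4·(-1.864332)≈-1.999011
n=7: y≈-1.999011, sp=-3, e=sp−y≈-1.000989; I≈-2.244300, D=e−e_prev≈-1.003529; u=1/4·(-1.000989)+3/2·(-2.244300)+0·(-1.003529)≈-3.616698; next y=3/10·(-1.999011)+3/4·(-3.616698)≈-3.312227
n=8: y≈-3.312227, sp=-3, e=sp−y≈0.312227; I≈-1.932074, D=e−e_prev≈1.313216; u=1/4·0.312227+3/2·(-1.932074)+0·1.313216≈-2.820054; next y=3/10·(-3.312227)+3/4·(-2.820054)≈-3.108708
n=9: y≈-3.108708, sp=-3, e=sp−y≈0.108708; I≈-1.823365, D=e−e_prev≈-0.203518; u=1/4·0.108708+3/2·(-1.823365)+0·(-0.203518)≈-2.707871; next y=3/10·(-3.108708)+3/4·(-2.707871)≈-2.963516
n=10: y≈-2.963516, sp=-3, e=sp−y≈-0.036484; I≈-1.859850, D=e−e_prev≈-0.145193; u=1/4·(-0.036484)+3/2·(-1.859850)+0·(-0.145193)≈-2.798896; next y=3/10·(-2.963516)+3/4·(-2.798896)≈-2.988226

0 -2 -3.500 0.000
1 -2 -1.906 -2.625
2 -2 -1.682 -2.217
3 -2 -1.865 -1.927
4 -2 -1.887 -1.976
5 -2 -1.867 -2.009
6 -2 -1.864 -2.003
7 -3 -3.617 -1.999
8 -3 -2.820 -3.312
9 -3 -2.708 -3.109
10 -3 -2.799 -2.964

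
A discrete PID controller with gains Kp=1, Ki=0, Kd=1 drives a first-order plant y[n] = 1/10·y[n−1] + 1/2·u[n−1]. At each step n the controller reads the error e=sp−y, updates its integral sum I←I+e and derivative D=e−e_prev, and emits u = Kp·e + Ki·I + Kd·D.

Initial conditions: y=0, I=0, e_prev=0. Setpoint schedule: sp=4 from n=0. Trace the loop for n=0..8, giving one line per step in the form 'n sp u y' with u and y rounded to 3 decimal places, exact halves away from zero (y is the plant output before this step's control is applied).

0 4 8.000 0.000
1 4 -4.000 4.000
2 4 11.200 -1.600
3 4 -8.480 5.440
4 4 16.832 -3.696
5 4 -15.789 8.046
6 4 26.226 -7.090
7 4 -27.898 12.404
8 4 41.821 -12.708

(exact arithmetic carried between steps; '≈' marks a value shown rounded to 6 d.p. or computed from one; I and e_prev carry over from the previous line; the table rounds u and y to 3 d.p., halves away from zero)
n=0: y=0, sp=4, e=sp−y=4; I=4, D=e−e_prev=4; u=1·4+0·4+1·4=8; next y=1/10·0+1/2·8=4
n=1: y=4, sp=4, e=sp−y=0; I=4, D=e−e_prev=-4; u=1·0+0·4+1·(-4)=-4; next y=1/10·4+1/2·(-4)=-1.6
n=2: y=-1.6, sp=4, e=sp−y=5.6; I=9.6, D=e−e_prev=5.6; u=1·5.6+0·9.6+1·5.6=11.2; next y=1/10·(-1.6)+1/2·11.2=5.44
n=3: y=5.44, sp=4, e=sp−y=-1.44; I=8.16, D=e−e_prev=-7.04; u=1·(-1.44)+0·8.16+1·(-7.04)=-8.48; next y=1/10·5.44+1/2·(-8.48)=-3.696
n=4: y=-3.696, sp=4, e=sp−y=7.696; I=15.856, D=e−e_prev=9.136; u=1·7.696+0·15.856+1·9.136=16.832; next y=1/10·(-3.696)+1/2·16.832=8.0464
n=5: y=8.0464, sp=4, e=sp−y=-4.0464; I=11.8096, D=e−e_prev=-11.7424; u=1·(-4.0464)+0·11.8096+1·(-11.7424)=-15.7888; next y=1/10·8.0464+1/2·(-15.7888)=-7.08976
n=6: y=-7.08976, sp=4, e=sp−y=11.08976; I=22.89936, D=e−e_prev=15.13616; u=1·11.08976+0·22.89936+1·15.13616=26.22592; next y=1/10·(-7.08976)+1/2·26.22592=12.403984
n=7: y=12.403984, sp=4, e=sp−y=-8.403984; I=14.495376, D=e−e_prev=-19.493744; u=1·(-8.403984)+0·14.495376+1·(-19.493744)=-27.897728; next y=1/10·12.403984+1/2·(-27.897728)≈-12.708466
n=8: y≈-12.708466, sp=4, e=sp−y≈16.708466; I≈31.203842, D=e−e_prev≈25.112450; u=1·16.708466+0·31.203842+1·25.112450≈41.820915; next y=1/10·(-12.708466)+1/2·41.820915≈19.639611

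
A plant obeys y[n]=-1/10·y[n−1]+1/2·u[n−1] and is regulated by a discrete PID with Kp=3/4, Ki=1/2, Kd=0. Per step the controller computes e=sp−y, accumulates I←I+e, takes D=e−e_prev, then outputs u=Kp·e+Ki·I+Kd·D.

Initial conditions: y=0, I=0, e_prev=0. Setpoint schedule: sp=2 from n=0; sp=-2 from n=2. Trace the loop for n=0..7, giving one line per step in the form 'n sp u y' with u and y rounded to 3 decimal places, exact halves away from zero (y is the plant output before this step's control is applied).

(exact arithmetic carried between steps; '≈' marks a value shown rounded to 6 d.p. or computed from one; I and e_prev carry over from the previous line; the table rounds u and y to 3 d.p., halves away from zero)
n=0: y=0, sp=2, e=sp−y=2; I=2, D=e−e_prev=2; u=3/4·2+1/2·2+0·2=2.5; next y=-1/10·0+1/2·2.5=1.25
n=1: y=1.25, sp=2, e=sp−y=0.75; I=2.75, D=e−e_prev=-1.25; u=3/4·0.75+1/2·2.75+0·(-1.25)=1.9375; next y=-1/10·1.25+1/2·1.9375=0.84375
n=2: y=0.84375, sp=-2, e=sp−y=-2.84375; I=-0.09375, D=e−e_prev=-3.59375; u=3/4·(-2.84375)+1/2·(-0.09375)+0·(-3.59375)≈-2.179688; next y=-1/10·0.84375+1/2·(-2.179688)≈-1.174219
n=3: y≈-1.174219, sp=-2, e=sp−y≈-0.825781; I≈-0.919531, D=e−e_prev≈2.017969; u=3/4·(-0.825781)+1/2·(-0.919531)+0·2.017969≈-1.079102; next y=-1/10·(-1.174219)+1/2·(-1.079102)≈-0.422129
n=4: y≈-0.422129, sp=-2, e=sp−y≈-1.577871; I≈-2.497402, D=e−e_prev≈-0.752090; u=3/4·(-1.577871)+1/2·(-2.497402)+0·(-0.752090)≈-2.432104; next y=-1/10·(-0.422129)+1/2·(-2.432104)≈-1.173839
n=5: y≈-1.173839, sp=-2, e=sp−y≈-0.826161; I≈-3.323563, D=e−e_prev≈0.751710; u=3/4·(-0.826161)+1/2·(-3.323563)+0·0.751710≈-2.281402; next y=-1/10·(-1.173839)+1/2·(-2.281402)≈-1.023317
n=6: y≈-1.023317, sp=-2, e=sp−y≈-0.976683; I≈-4.300246, D=e−e_prev≈-0.150522; u=3/4·(-0.976683)+1/2·(-4.300246)+0·(-0.150522)≈-2.882635; next y=-1/10·(-1.023317)+1/2·(-2.882635)≈-1.338986
n=7: y≈-1.338986, sp=-2, e=sp−y≈-0.661014; I≈-4.961260, D=e−e_prev≈0.315669; u=3/4·(-0.661014)+1/2·(-4.961260)+0·0.315669≈-2.976391; next y=-1/10·(-1.338986)+1/2·(-2.976391)≈-1.354297

0 2 2.500 0.000
1 2 1.938 1.250
2 -2 -2.180 0.844
3 -2 -1.079 -1.174
4 -2 -2.432 -0.422
5 -2 -2.281 -1.174
6 -2 -2.883 -1.023
7 -2 -2.976 -1.339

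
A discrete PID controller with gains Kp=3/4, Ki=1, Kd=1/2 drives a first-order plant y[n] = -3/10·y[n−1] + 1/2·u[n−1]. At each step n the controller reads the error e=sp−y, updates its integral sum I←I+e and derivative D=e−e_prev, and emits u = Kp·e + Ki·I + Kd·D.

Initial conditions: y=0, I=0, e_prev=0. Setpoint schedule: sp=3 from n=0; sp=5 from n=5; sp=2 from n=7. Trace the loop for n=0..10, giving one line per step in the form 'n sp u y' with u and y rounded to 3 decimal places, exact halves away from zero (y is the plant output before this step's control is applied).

0 3 6.750 0.000
1 3 0.656 3.375
2 3 11.102 -0.684
3 3 -1.735 5.756
4 3 17.519 -2.594
5 5 -3.859 9.538
6 5 28.908 -4.791
7 2 -21.751 15.891
8 2 47.151 -15.643
9 2 -49.773 28.268
10 2 84.594 -33.367

(exact arithmetic carried between steps; '≈' marks a value shown rounded to 6 d.p. or computed from one; I and e_prev carry over from the previous line; the table rounds u and y to 3 d.p., halves away from zero)
n=0: y=0, sp=3, e=sp−y=3; I=3, D=e−e_prev=3; u=3/4·3+1·3+1/2·3=6.75; next y=-3/10·0+1/2·6.75=3.375
n=1: y=3.375, sp=3, e=sp−y=-0.375; I=2.625, D=e−e_prev=-3.375; u=3/4·(-0.375)+1·2.625+1/2·(-3.375)=0.65625; next y=-3/10·3.375+1/2·0.65625=-0.684375
n=2: y=-0.684375, sp=3, e=sp−y=3.684375; I=6.309375, D=e−e_prev=4.059375; u=3/4·3.684375+1·6.309375+1/2·4.059375≈11.102344; next y=-3/10·(-0.684375)+1/2·11.102344≈5.756484
n=3: y≈5.756484, sp=3, e=sp−y≈-2.756484; I≈3.552891, D=e−e_prev≈-6.440859; u=3/4·(-2.756484)+1·3.552891+1/2·(-6.440859)≈-1.734902; next y=-3/10·5.756484+1/2·(-1.734902)≈-2.594396
n=4: y≈-2.594396, sp=3, e=sp−y≈5.594396; I≈9.147287, D=e−e_prev≈8.350881; u=3/4·5.594396+1·9.147287+1/2·8.350881≈17.518525; next y=-3/10·(-2.594396)+1/2·17.518525≈9.537581
n=5: y≈9.537581, sp=5, e=sp−y≈-4.537581; I≈4.609706, D=e−e_prev≈-10.131978; u=3/4·(-4.537581)+1·4.609706+1/2·(-10.131978)≈-3.859469; next y=-3/10·9.537581+1/2·(-3.859469)≈-4.791009
n=6: y≈-4.791009, sp=5, e=sp−y≈9.791009; I≈14.400715, D=e−e_prev≈14.328590; u=3/4·9.791009+1·14.400715+1/2·14.328590≈28.908267; next y=-3/10·(-4.791009)+1/2·28.908267≈15.891436
n=7: y≈15.891436, sp=2, e=sp−y≈-13.891436; I≈0.509279, D=e−e_prev≈-23.682445; u=3/4·(-13.891436)+1·0.509279+1/2·(-23.682445)≈-21.750521; next y=-3/10·15.891436+1/2·(-21.750521)≈-15.642691
n=8: y≈-15.642691, sp=2, e=sp−y≈17.642691; I≈18.151970, D=e−e_prev≈31.534127; u=3/4·17.642691+1·18.151970+1/2·31.534127≈47.151052; next y=-3/10·(-15.642691)+1/2·47.151052≈28.268334
n=9: y≈28.268334, sp=2, e=sp−y≈-26.268334; I≈-8.116364, D=e−e_prev≈-43.911025; u=3/4·(-26.268334)+1·(-8.116364)+1/2·(-43.911025)≈-49.773126; next y=-3/10·28.268334+1/2·(-49.773126)≈-33.367063
n=10: y≈-33.367063, sp=2, e=sp−y≈35.367063; I≈27.250700, D=e−e_prev≈61.635397; u=3/4·35.367063+1·27.250700+1/2·61.635397≈84.593695; next y=-3/10·(-33.367063)+1/2·84.593695≈52.306967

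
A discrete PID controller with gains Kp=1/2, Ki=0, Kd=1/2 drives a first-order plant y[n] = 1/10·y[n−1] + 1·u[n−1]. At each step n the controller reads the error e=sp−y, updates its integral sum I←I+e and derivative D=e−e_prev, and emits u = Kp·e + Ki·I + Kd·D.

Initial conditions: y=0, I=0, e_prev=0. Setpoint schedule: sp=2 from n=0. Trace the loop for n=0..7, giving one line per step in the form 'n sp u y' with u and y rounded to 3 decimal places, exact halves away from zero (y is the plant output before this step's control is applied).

0 2 2.000 0.000
1 2 -1.000 2.000
2 2 2.800 -0.800
3 2 -2.120 2.720
4 2 4.208 -1.848
5 2 -3.947 4.023
6 2 6.556 -3.545
7 2 -6.974 6.202

(exact arithmetic carried between steps; '≈' marks a value shown rounded to 6 d.p. or computed from one; I and e_prev carry over from the previous line; the table rounds u and y to 3 d.p., halves away from zero)
n=0: y=0, sp=2, e=sp−y=2; I=2, D=e−e_prev=2; u=1/2·2+0·2+1/2·2=2; next y=1/10·0+1·2=2
n=1: y=2, sp=2, e=sp−y=0; I=2, D=e−e_prev=-2; u=1/2·0+0·2+1/2·(-2)=-1; next y=1/10·2+1·(-1)=-0.8
n=2: y=-0.8, sp=2, e=sp−y=2.8; I=4.8, D=e−e_prev=2.8; u=1/2·2.8+0·4.8+1/2·2.8=2.8; next y=1/10·(-0.8)+1·2.8=2.72
n=3: y=2.72, sp=2, e=sp−y=-0.72; I=4.08, D=e−e_prev=-3.52; u=1/2·(-0.72)+0·4.08+1/2·(-3.52)=-2.12; next y=1/10·2.72+1·(-2.12)=-1.848
n=4: y=-1.848, sp=2, e=sp−y=3.848; I=7.928, D=e−e_prev=4.568; u=1/2·3.848+0·7.928+1/2·4.568=4.208; next y=1/10·(-1.848)+1·4.208=4.0232
n=5: y=4.0232, sp=2, e=sp−y=-2.0232; I=5.9048, D=e−e_prev=-5.8712; u=1/2·(-2.0232)+0·5.9048+1/2·(-5.8712)=-3.9472; next y=1/10·4.0232+1·(-3.9472)=-3.54488
n=6: y=-3.54488, sp=2, e=sp−y=5.54488; I=11.44968, D=e−e_prev=7.56808; u=1/2·5.54488+0·11.44968+1/2·7.56808=6.55648; next y=1/10·(-3.54488)+1·6.55648=6.201992
n=7: y=6.201992, sp=2, e=sp−y=-4.201992; I=7.247688, D=e−e_prev=-9.746872; u=1/2·(-4.201992)+0·7.247688+1/2·(-9.746872)=-6.974432; next y=1/10·6.201992+1·(-6.974432)≈-6.354233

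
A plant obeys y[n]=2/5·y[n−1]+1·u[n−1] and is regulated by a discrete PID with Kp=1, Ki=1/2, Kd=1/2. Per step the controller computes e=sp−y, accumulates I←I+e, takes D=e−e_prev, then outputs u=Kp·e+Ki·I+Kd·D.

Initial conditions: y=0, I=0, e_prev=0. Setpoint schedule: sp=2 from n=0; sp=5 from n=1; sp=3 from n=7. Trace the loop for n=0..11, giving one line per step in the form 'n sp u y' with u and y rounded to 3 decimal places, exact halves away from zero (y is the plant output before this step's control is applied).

0 2 4.000 0.000
1 5 2.000 4.000
2 5 3.800 3.600
3 5 1.020 5.240
4 5 5.968 3.116
5 5 -2.349 7.214
6 5 11.948 0.537
7 3 -16.411 12.163
8 3 33.238 -11.546
9 3 -51.674 28.620
10 3 93.291 -40.226
11 3 -154.372 77.200

(exact arithmetic carried between steps; '≈' marks a value shown rounded to 6 d.p. or computed from one; I and e_prev carry over from the previous line; the table rounds u and y to 3 d.p., halves away from zero)
n=0: y=0, sp=2, e=sp−y=2; I=2, D=e−e_prev=2; u=1·2+1/2·2+1/2·2=4; next y=2/5·0+1·4=4
n=1: y=4, sp=5, e=sp−y=1; I=3, D=e−e_prev=-1; u=1·1+1/2·3+1/2·(-1)=2; next y=2/5·4+1·2=3.6
n=2: y=3.6, sp=5, e=sp−y=1.4; I=4.4, D=e−e_prev=0.4; u=1·1.4+1/2·4.4+1/2·0.4=3.8; next y=2/5·3.6+1·3.8=5.24
n=3: y=5.24, sp=5, e=sp−y=-0.24; I=4.16, D=e−e_prev=-1.64; u=1·(-0.24)+1/2·4.16+1/2·(-1.64)=1.02; next y=2/5·5.24+1·1.02=3.116
n=4: y=3.116, sp=5, e=sp−y=1.884; I=6.044, D=e−e_prev=2.124; u=1·1.884+1/2·6.044+1/2·2.124=5.968; next y=2/5·3.116+1·5.968=7.2144
n=5: y=7.2144, sp=5, e=sp−y=-2.2144; I=3.8296, D=e−e_prev=-4.0984; u=1·(-2.2144)+1/2·3.8296+1/2·(-4.0984)=-2.3488; next y=2/5·7.2144+1·(-2.3488)=0.53696
n=6: y=0.53696, sp=5, e=sp−y=4.46304; I=8.29264, D=e−e_prev=6.67744; u=1·4.46304+1/2·8.29264+1/2·6.67744=11.94808; next y=2/5·0.53696+1·11.94808=12.162864
n=7: y=12.162864, sp=3, e=sp−y=-9.162864; I=-0.870224, D=e−e_prev=-13.625904; u=1·(-9.162864)+1/2·(-0.870224)+1/2·(-13.625904)=-16.410928; next y=2/5·12.162864+1·(-16.410928)≈-11.545782
n=8: y≈-11.545782, sp=3, e=sp−y≈14.545782; I≈13.675558, D=e−e_prev≈23.708646; u=1·14.545782+1/2·13.675558+1/2·23.708646≈33.237885; next y=2/5·(-11.545782)+1·33.237885≈28.619572
n=9: y≈28.619572, sp=3, e=sp−y≈-25.619572; I≈-11.944013, D=e−e_prev≈-40.165354; u=1·(-25.619572)+1/2·(-11.944013)+1/2·(-40.165354)≈-51.674256; next y=2/5·28.619572+1·(-51.674256)≈-40.226427
n=10: y≈-40.226427, sp=3, e=sp−y≈43.226427; I≈31.282414, D=e−e_prev≈68.845999; u=1·43.226427+1/2·31.282414+1/2·68.845999≈93.290633; next y=2/5·(-40.226427)+1·93.290633≈77.200062
n=11: y≈77.200062, sp=3, e=sp−y≈-74.200062; I≈-42.917649, D=e−e_prev≈-117.426489; u=1·(-74.200062)+1/2·(-42.917649)+1/2·(-117.426489)≈-154.372131; next y=2/5·77.200062+1·(-154.372131)≈-123.492106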